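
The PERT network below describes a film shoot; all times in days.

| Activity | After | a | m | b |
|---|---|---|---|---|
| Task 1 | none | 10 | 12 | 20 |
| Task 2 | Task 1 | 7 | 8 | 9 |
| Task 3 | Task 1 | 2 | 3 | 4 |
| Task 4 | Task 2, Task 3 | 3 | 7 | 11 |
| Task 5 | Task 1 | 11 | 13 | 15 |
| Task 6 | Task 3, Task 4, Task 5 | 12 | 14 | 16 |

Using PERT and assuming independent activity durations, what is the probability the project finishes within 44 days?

0.812

te_Task 1 = (10 + 4·12 + 20)/6 = 78/6 = 13; σ²_Task 1 = ((20−10)/6)² = 2.778
te_Task 2 = (7 + 4·8 + 9)/6 = 48/6 = 8; σ²_Task 2 = ((9−7)/6)² = 0.111
te_Task 3 = (2 + 4·3 + 4)/6 = 18/6 = 3; σ²_Task 3 = ((4−2)/6)² = 0.111
te_Task 4 = (3 + 4·7 + 11)/6 = 42/6 = 7; σ²_Task 4 = ((11−3)/6)² = 1.778
te_Task 5 = (11 + 4·13 + 15)/6 = 78/6 = 13; σ²_Task 5 = ((15−11)/6)² = 0.444
te_Task 6 = (12 + 4·14 + 16)/6 = 84/6 = 14; σ²_Task 6 = ((16−12)/6)² = 0.444

Forward pass:
ES_Task 1 = 0; EF_Task 1 = 13
ES_Task 2 = 13; EF_Task 2 = 13+8 = 21
ES_Task 3 = 13; EF_Task 3 = 13+3 = 16
ES_Task 4 = max(EF_Task 2=21, EF_Task 3=16) = 21; EF_Task 4 = 21+7 = 28
ES_Task 5 = 13; EF_Task 5 = 13+13 = 26
ES_Task 6 = max(EF_Task 3=16, EF_Task 4=28, EF_Task 5=26) = 28; EF_Task 6 = 28+14 = 42
Expected project duration μ = 42 days. Critical path: Task 1 → Task 2 → Task 4 → Task 6.

Variance along critical path = 2.778 + 0.111 + 1.778 + 0.444 = 5.111; σ = √5.111 = 2.261 days.
Z = (44 − 42) / 2.261 = 0.885
P(T ≤ 44) = Φ(0.885) ≈ 0.812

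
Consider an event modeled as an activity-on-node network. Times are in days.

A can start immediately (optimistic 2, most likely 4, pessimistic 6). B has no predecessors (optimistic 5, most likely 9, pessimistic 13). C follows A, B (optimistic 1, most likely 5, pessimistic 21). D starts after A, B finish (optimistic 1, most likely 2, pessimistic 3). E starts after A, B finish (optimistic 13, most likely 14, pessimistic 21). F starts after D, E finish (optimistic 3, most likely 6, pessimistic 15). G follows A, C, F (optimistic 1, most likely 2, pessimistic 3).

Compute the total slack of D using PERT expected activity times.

13 days

te_A = (2 + 4·4 + 6)/6 = 24/6 = 4
te_B = (5 + 4·9 + 13)/6 = 54/6 = 9
te_C = (1 + 4·5 + 21)/6 = 42/6 = 7
te_D = (1 + 4·2 + 3)/6 = 12/6 = 2
te_E = (13 + 4·14 + 21)/6 = 90/6 = 15
te_F = (3 + 4·6 + 15)/6 = 42/6 = 7
te_G = (1 + 4·2 + 3)/6 = 12/6 = 2

Forward pass:
ES_A = 0; EF_A = 4
ES_B = 0; EF_B = 9
ES_C = max(EF_A=4, EF_B=9) = 9; EF_C = 9+7 = 16
ES_D = max(EF_A=4, EF_B=9) = 9; EF_D = 9+2 = 11
ES_E = max(EF_A=4, EF_B=9) = 9; EF_E = 9+15 = 24
ES_F = max(EF_D=11, EF_E=24) = 24; EF_F = 24+7 = 31
ES_G = max(EF_A=4, EF_C=16, EF_F=31) = 31; EF_G = 31+2 = 33
Expected project duration μ = 33 days. Critical path: B → E → F → G.

Backward pass:
LF_G = 33; LS_G = 33−2 = 31
LF_F = LS_G = 31; LS_F = 31−7 = 24
LF_E = LS_F = 24; LS_E = 24−15 = 9
LF_D = LS_F = 24; LS_D = 24−2 = 22
LF_C = LS_G = 31; LS_C = 31−7 = 24
LF_B = min(LS_C=24, LS_D=22, LS_E=9) = 9; LS_B = 9−9 = 0
LF_A = min(LS_C=24, LS_D=22, LS_E=9, LS_G=31) = 9; LS_A = 9−4 = 5
Slack_D = LS_D − ES_D = 22 − 9 = 13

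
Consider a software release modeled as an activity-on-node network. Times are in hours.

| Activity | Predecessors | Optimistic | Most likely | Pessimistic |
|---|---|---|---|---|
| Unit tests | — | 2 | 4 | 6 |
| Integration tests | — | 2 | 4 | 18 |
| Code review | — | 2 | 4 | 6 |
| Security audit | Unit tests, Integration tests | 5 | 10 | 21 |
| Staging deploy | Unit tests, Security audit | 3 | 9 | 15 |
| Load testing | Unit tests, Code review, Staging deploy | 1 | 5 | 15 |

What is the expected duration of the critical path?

32 hours

te_Unit tests = (2 + 4·4 + 6)/6 = 24/6 = 4
te_Integration tests = (2 + 4·4 + 18)/6 = 36/6 = 6
te_Code review = (2 + 4·4 + 6)/6 = 24/6 = 4
te_Security audit = (5 + 4·10 + 21)/6 = 66/6 = 11
te_Staging deploy = (3 + 4·9 + 15)/6 = 54/6 = 9
te_Load testing = (1 + 4·5 + 15)/6 = 36/6 = 6

Forward pass:
ES_Unit tests = 0; EF_Unit tests = 4
ES_Integration tests = 0; EF_Integration tests = 6
ES_Code review = 0; EF_Code review = 4
ES_Security audit = max(EF_Unit tests=4, EF_Integration tests=6) = 6; EF_Security audit = 6+11 = 17
ES_Staging deploy = max(EF_Unit tests=4, EF_Security audit=17) = 17; EF_Staging deploy = 17+9 = 26
ES_Load testing = max(EF_Unit tests=4, EF_Code review=4, EF_Staging deploy=26) = 26; EF_Load testing = 26+6 = 32
Expected project duration μ = 32 hours. Critical path: Integration tests → Security audit → Staging deploy → Load testing.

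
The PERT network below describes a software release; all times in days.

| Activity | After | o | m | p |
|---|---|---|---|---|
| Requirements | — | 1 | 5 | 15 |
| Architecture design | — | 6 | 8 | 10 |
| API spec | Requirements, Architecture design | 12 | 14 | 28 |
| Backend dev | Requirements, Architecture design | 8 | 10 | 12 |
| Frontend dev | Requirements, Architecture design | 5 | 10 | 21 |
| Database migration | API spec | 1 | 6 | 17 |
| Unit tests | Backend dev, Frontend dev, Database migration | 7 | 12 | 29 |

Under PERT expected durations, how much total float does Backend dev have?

13 days

te_Requirements = (1 + 4·5 + 15)/6 = 36/6 = 6
te_Architecture design = (6 + 4·8 + 10)/6 = 48/6 = 8
te_API spec = (12 + 4·14 + 28)/6 = 96/6 = 16
te_Backend dev = (8 + 4·10 + 12)/6 = 60/6 = 10
te_Frontend dev = (5 + 4·10 + 21)/6 = 66/6 = 11
te_Database migration = (1 + 4·6 + 17)/6 = 42/6 = 7
te_Unit tests = (7 + 4·12 + 29)/6 = 84/6 = 14

Forward pass:
ES_Requirements = 0; EF_Requirements = 6
ES_Architecture design = 0; EF_Architecture design = 8
ES_API spec = max(EF_Requirements=6, EF_Architecture design=8) = 8; EF_API spec = 8+16 = 24
ES_Backend dev = max(EF_Requirements=6, EF_Architecture design=8) = 8; EF_Backend dev = 8+10 = 18
ES_Frontend dev = max(EF_Requirements=6, EF_Architecture design=8) = 8; EF_Frontend dev = 8+11 = 19
ES_Database migration = 24; EF_Database migration = 24+7 = 31
ES_Unit tests = max(EF_Backend dev=18, EF_Frontend dev=19, EF_Database migration=31) = 31; EF_Unit tests = 31+14 = 45
Expected project duration μ = 45 days. Critical path: Architecture design → API spec → Database migration → Unit tests.

Backward pass:
LF_Unit tests = 45; LS_Unit tests = 45−14 = 31
LF_Database migration = LS_Unit tests = 31; LS_Database migration = 31−7 = 24
LF_Frontend dev = LS_Unit tests = 31; LS_Frontend dev = 31−11 = 20
LF_Backend dev = LS_Unit tests = 31; LS_Backend dev = 31−10 = 21
LF_API spec = LS_Database migration = 24; LS_API spec = 24−16 = 8
LF_Architecture design = min(LS_API spec=8, LS_Backend dev=21, LS_Frontend dev=20) = 8; LS_Architecture design = 8−8 = 0
LF_Requirements = min(LS_API spec=8, LS_Backend dev=21, LS_Frontend dev=20) = 8; LS_Requirements = 8−6 = 2
Slack_Backend dev = LS_Backend dev − ES_Backend dev = 21 − 8 = 13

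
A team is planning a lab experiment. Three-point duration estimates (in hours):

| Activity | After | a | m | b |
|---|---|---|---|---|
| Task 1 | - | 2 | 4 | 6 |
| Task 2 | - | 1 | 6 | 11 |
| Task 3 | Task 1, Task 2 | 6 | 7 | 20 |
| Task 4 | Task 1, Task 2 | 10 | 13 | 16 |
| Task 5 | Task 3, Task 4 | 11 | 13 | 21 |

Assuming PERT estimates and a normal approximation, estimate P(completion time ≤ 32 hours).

te_Task 1 = (2 + 4·4 + 6)/6 = 24/6 = 4; σ²_Task 1 = ((6−2)/6)² = 0.444
te_Task 2 = (1 + 4·6 + 11)/6 = 36/6 = 6; σ²_Task 2 = ((11−1)/6)² = 2.778
te_Task 3 = (6 + 4·7 + 20)/6 = 54/6 = 9; σ²_Task 3 = ((20−6)/6)² = 5.444
te_Task 4 = (10 + 4·13 + 16)/6 = 78/6 = 13; σ²_Task 4 = ((16−10)/6)² = 1.000
te_Task 5 = (11 + 4·13 + 21)/6 = 84/6 = 14; σ²_Task 5 = ((21−11)/6)² = 2.778

Forward pass:
ES_Task 1 = 0; EF_Task 1 = 4
ES_Task 2 = 0; EF_Task 2 = 6
ES_Task 3 = max(EF_Task 1=4, EF_Task 2=6) = 6; EF_Task 3 = 6+9 = 15
ES_Task 4 = max(EF_Task 1=4, EF_Task 2=6) = 6; EF_Task 4 = 6+13 = 19
ES_Task 5 = max(EF_Task 3=15, EF_Task 4=19) = 19; EF_Task 5 = 19+14 = 33
Expected project duration μ = 33 hours. Critical path: Task 2 → Task 4 → Task 5.

Variance along critical path = 2.778 + 1.000 + 2.778 = 6.556; σ = √6.556 = 2.560 hours.
Z = (32 − 33) / 2.560 = -0.391
P(T ≤ 32) = Φ(-0.391) ≈ 0.348

0.348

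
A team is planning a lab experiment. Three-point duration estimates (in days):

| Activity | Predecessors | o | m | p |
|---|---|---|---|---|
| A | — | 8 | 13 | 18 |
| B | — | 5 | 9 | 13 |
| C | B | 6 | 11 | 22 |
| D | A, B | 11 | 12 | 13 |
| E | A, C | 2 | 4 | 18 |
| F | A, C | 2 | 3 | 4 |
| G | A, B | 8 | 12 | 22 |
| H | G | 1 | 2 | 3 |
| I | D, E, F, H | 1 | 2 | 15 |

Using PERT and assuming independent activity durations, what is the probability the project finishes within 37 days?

te_A = (8 + 4·13 + 18)/6 = 78/6 = 13; σ²_A = ((18−8)/6)² = 2.778
te_B = (5 + 4·9 + 13)/6 = 54/6 = 9; σ²_B = ((13−5)/6)² = 1.778
te_C = (6 + 4·11 + 22)/6 = 72/6 = 12; σ²_C = ((22−6)/6)² = 7.111
te_D = (11 + 4·12 + 13)/6 = 72/6 = 12; σ²_D = ((13−11)/6)² = 0.111
te_E = (2 + 4·4 + 18)/6 = 36/6 = 6; σ²_E = ((18−2)/6)² = 7.111
te_F = (2 + 4·3 + 4)/6 = 18/6 = 3; σ²_F = ((4−2)/6)² = 0.111
te_G = (8 + 4·12 + 22)/6 = 78/6 = 13; σ²_G = ((22−8)/6)² = 5.444
te_H = (1 + 4·2 + 3)/6 = 12/6 = 2; σ²_H = ((3−1)/6)² = 0.111
te_I = (1 + 4·2 + 15)/6 = 24/6 = 4; σ²_I = ((15−1)/6)² = 5.444

Forward pass:
ES_A = 0; EF_A = 13
ES_B = 0; EF_B = 9
ES_C = 9; EF_C = 9+12 = 21
ES_D = max(EF_A=13, EF_B=9) = 13; EF_D = 13+12 = 25
ES_E = max(EF_A=13, EF_C=21) = 21; EF_E = 21+6 = 27
ES_F = max(EF_A=13, EF_C=21) = 21; EF_F = 21+3 = 24
ES_G = max(EF_A=13, EF_B=9) = 13; EF_G = 13+13 = 26
ES_H = 26; EF_H = 26+2 = 28
ES_I = max(EF_D=25, EF_E=27, EF_F=24, EF_H=28) = 28; EF_I = 28+4 = 32
Expected project duration μ = 32 days. Critical path: A → G → H → I.

Variance along critical path = 2.778 + 5.444 + 0.111 + 5.444 = 13.778; σ = √13.778 = 3.712 days.
Z = (37 − 32) / 3.712 = 1.347
P(T ≤ 37) = Φ(1.347) ≈ 0.911

0.911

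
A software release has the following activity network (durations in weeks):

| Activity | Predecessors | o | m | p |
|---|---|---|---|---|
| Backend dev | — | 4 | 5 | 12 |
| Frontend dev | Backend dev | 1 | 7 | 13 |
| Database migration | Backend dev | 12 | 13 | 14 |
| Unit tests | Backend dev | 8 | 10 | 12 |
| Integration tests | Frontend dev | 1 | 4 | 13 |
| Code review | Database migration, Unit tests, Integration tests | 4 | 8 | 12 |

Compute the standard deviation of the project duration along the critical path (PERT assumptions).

te_Backend dev = (4 + 4·5 + 12)/6 = 36/6 = 6; σ²_Backend dev = ((12−4)/6)² = 1.778
te_Frontend dev = (1 + 4·7 + 13)/6 = 42/6 = 7; σ²_Frontend dev = ((13−1)/6)² = 4.000
te_Database migration = (12 + 4·13 + 14)/6 = 78/6 = 13; σ²_Database migration = ((14−12)/6)² = 0.111
te_Unit tests = (8 + 4·10 + 12)/6 = 60/6 = 10; σ²_Unit tests = ((12−8)/6)² = 0.444
te_Integration tests = (1 + 4·4 + 13)/6 = 30/6 = 5; σ²_Integration tests = ((13−1)/6)² = 4.000
te_Code review = (4 + 4·8 + 12)/6 = 48/6 = 8; σ²_Code review = ((12−4)/6)² = 1.778

Forward pass:
ES_Backend dev = 0; EF_Backend dev = 6
ES_Frontend dev = 6; EF_Frontend dev = 6+7 = 13
ES_Database migration = 6; EF_Database migration = 6+13 = 19
ES_Unit tests = 6; EF_Unit tests = 6+10 = 16
ES_Integration tests = 13; EF_Integration tests = 13+5 = 18
ES_Code review = max(EF_Database migration=19, EF_Unit tests=16, EF_Integration tests=18) = 19; EF_Code review = 19+8 = 27
Expected project duration μ = 27 weeks. Critical path: Backend dev → Database migration → Code review.

Variance along critical path = 1.778 + 0.111 + 1.778 = 3.667
σ = √3.667 = 1.915 weeks

1.91 weeks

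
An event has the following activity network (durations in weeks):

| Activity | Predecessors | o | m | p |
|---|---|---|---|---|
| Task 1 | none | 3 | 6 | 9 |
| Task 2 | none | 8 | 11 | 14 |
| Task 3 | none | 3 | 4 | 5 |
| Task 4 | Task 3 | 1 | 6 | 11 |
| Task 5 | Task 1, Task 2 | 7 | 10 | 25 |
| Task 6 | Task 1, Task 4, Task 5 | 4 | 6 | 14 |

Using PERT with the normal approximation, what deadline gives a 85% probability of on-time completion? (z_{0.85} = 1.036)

33.7 weeks

te_Task 1 = (3 + 4·6 + 9)/6 = 36/6 = 6; σ²_Task 1 = ((9−3)/6)² = 1.000
te_Task 2 = (8 + 4·11 + 14)/6 = 66/6 = 11; σ²_Task 2 = ((14−8)/6)² = 1.000
te_Task 3 = (3 + 4·4 + 5)/6 = 24/6 = 4; σ²_Task 3 = ((5−3)/6)² = 0.111
te_Task 4 = (1 + 4·6 + 11)/6 = 36/6 = 6; σ²_Task 4 = ((11−1)/6)² = 2.778
te_Task 5 = (7 + 4·10 + 25)/6 = 72/6 = 12; σ²_Task 5 = ((25−7)/6)² = 9.000
te_Task 6 = (4 + 4·6 + 14)/6 = 42/6 = 7; σ²_Task 6 = ((14−4)/6)² = 2.778

Forward pass:
ES_Task 1 = 0; EF_Task 1 = 6
ES_Task 2 = 0; EF_Task 2 = 11
ES_Task 3 = 0; EF_Task 3 = 4
ES_Task 4 = 4; EF_Task 4 = 4+6 = 10
ES_Task 5 = max(EF_Task 1=6, EF_Task 2=11) = 11; EF_Task 5 = 11+12 = 23
ES_Task 6 = max(EF_Task 1=6, EF_Task 4=10, EF_Task 5=23) = 23; EF_Task 6 = 23+7 = 30
Expected project duration μ = 30 weeks. Critical path: Task 2 → Task 5 → Task 6.

Variance along critical path = 1.000 + 9.000 + 2.778 = 12.778; σ = 3.575 weeks.
D = μ + z·σ = 30 + 1.036·3.575 = 33.7 weeks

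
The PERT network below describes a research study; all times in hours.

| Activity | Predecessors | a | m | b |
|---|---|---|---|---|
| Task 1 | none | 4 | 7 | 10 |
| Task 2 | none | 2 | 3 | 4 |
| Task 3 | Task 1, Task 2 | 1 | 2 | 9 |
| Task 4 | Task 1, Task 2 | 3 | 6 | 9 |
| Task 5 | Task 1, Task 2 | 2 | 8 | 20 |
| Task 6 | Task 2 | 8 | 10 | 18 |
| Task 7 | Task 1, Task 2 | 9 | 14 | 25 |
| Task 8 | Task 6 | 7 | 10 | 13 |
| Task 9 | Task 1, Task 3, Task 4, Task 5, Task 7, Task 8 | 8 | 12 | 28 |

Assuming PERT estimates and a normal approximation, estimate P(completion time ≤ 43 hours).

0.902

te_Task 1 = (4 + 4·7 + 10)/6 = 42/6 = 7; σ²_Task 1 = ((10−4)/6)² = 1.000
te_Task 2 = (2 + 4·3 + 4)/6 = 18/6 = 3; σ²_Task 2 = ((4−2)/6)² = 0.111
te_Task 3 = (1 + 4·2 + 9)/6 = 18/6 = 3; σ²_Task 3 = ((9−1)/6)² = 1.778
te_Task 4 = (3 + 4·6 + 9)/6 = 36/6 = 6; σ²_Task 4 = ((9−3)/6)² = 1.000
te_Task 5 = (2 + 4·8 + 20)/6 = 54/6 = 9; σ²_Task 5 = ((20−2)/6)² = 9.000
te_Task 6 = (8 + 4·10 + 18)/6 = 66/6 = 11; σ²_Task 6 = ((18−8)/6)² = 2.778
te_Task 7 = (9 + 4·14 + 25)/6 = 90/6 = 15; σ²_Task 7 = ((25−9)/6)² = 7.111
te_Task 8 = (7 + 4·10 + 13)/6 = 60/6 = 10; σ²_Task 8 = ((13−7)/6)² = 1.000
te_Task 9 = (8 + 4·12 + 28)/6 = 84/6 = 14; σ²_Task 9 = ((28−8)/6)² = 11.111

Forward pass:
ES_Task 1 = 0; EF_Task 1 = 7
ES_Task 2 = 0; EF_Task 2 = 3
ES_Task 3 = max(EF_Task 1=7, EF_Task 2=3) = 7; EF_Task 3 = 7+3 = 10
ES_Task 4 = max(EF_Task 1=7, EF_Task 2=3) = 7; EF_Task 4 = 7+6 = 13
ES_Task 5 = max(EF_Task 1=7, EF_Task 2=3) = 7; EF_Task 5 = 7+9 = 16
ES_Task 6 = 3; EF_Task 6 = 3+11 = 14
ES_Task 7 = max(EF_Task 1=7, EF_Task 2=3) = 7; EF_Task 7 = 7+15 = 22
ES_Task 8 = 14; EF_Task 8 = 14+10 = 24
ES_Task 9 = max(EF_Task 1=7, EF_Task 3=10, EF_Task 4=13, EF_Task 5=16, EF_Task 7=22, EF_Task 8=24) = 24; EF_Task 9 = 24+14 = 38
Expected project duration μ = 38 hours. Critical path: Task 2 → Task 6 → Task 8 → Task 9.

Variance along critical path = 0.111 + 2.778 + 1.000 + 11.111 = 15.000; σ = √15.000 = 3.873 hours.
Z = (43 − 38) / 3.873 = 1.291
P(T ≤ 43) = Φ(1.291) ≈ 0.902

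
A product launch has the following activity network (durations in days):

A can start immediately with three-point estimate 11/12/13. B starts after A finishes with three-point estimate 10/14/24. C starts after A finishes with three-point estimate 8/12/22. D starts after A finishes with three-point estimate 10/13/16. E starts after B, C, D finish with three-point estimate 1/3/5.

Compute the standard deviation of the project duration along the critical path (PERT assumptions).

te_A = (11 + 4·12 + 13)/6 = 72/6 = 12; σ²_A = ((13−11)/6)² = 0.111
te_B = (10 + 4·14 + 24)/6 = 90/6 = 15; σ²_B = ((24−10)/6)² = 5.444
te_C = (8 + 4·12 + 22)/6 = 78/6 = 13; σ²_C = ((22−8)/6)² = 5.444
te_D = (10 + 4·13 + 16)/6 = 78/6 = 13; σ²_D = ((16−10)/6)² = 1.000
te_E = (1 + 4·3 + 5)/6 = 18/6 = 3; σ²_E = ((5−1)/6)² = 0.444

Forward pass:
ES_A = 0; EF_A = 12
ES_B = 12; EF_B = 12+15 = 27
ES_C = 12; EF_C = 12+13 = 25
ES_D = 12; EF_D = 12+13 = 25
ES_E = max(EF_B=27, EF_C=25, EF_D=25) = 27; EF_E = 27+3 = 30
Expected project duration μ = 30 days. Critical path: A → B → E.

Variance along critical path = 0.111 + 5.444 + 0.444 = 6.000
σ = √6.000 = 2.449 days

2.45 days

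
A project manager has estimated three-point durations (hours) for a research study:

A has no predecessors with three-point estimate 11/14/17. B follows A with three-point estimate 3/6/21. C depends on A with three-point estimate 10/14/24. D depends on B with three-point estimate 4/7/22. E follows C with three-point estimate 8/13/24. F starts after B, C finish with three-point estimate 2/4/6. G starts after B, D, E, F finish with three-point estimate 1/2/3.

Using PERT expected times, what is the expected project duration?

45 hours

te_A = (11 + 4·14 + 17)/6 = 84/6 = 14
te_B = (3 + 4·6 + 21)/6 = 48/6 = 8
te_C = (10 + 4·14 + 24)/6 = 90/6 = 15
te_D = (4 + 4·7 + 22)/6 = 54/6 = 9
te_E = (8 + 4·13 + 24)/6 = 84/6 = 14
te_F = (2 + 4·4 + 6)/6 = 24/6 = 4
te_G = (1 + 4·2 + 3)/6 = 12/6 = 2

Forward pass:
ES_A = 0; EF_A = 14
ES_B = 14; EF_B = 14+8 = 22
ES_C = 14; EF_C = 14+15 = 29
ES_D = 22; EF_D = 22+9 = 31
ES_E = 29; EF_E = 29+14 = 43
ES_F = max(EF_B=22, EF_C=29) = 29; EF_F = 29+4 = 33
ES_G = max(EF_B=22, EF_D=31, EF_E=43, EF_F=33) = 43; EF_G = 43+2 = 45
Expected project duration μ = 45 hours. Critical path: A → C → E → G.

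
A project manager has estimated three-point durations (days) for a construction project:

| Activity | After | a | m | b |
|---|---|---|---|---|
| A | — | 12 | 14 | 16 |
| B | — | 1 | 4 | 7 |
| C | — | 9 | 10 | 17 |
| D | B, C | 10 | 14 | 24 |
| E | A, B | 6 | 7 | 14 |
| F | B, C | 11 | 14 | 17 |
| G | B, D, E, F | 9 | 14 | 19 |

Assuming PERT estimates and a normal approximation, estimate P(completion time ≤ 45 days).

0.943

te_A = (12 + 4·14 + 16)/6 = 84/6 = 14; σ²_A = ((16−12)/6)² = 0.444
te_B = (1 + 4·4 + 7)/6 = 24/6 = 4; σ²_B = ((7−1)/6)² = 1.000
te_C = (9 + 4·10 + 17)/6 = 66/6 = 11; σ²_C = ((17−9)/6)² = 1.778
te_D = (10 + 4·14 + 24)/6 = 90/6 = 15; σ²_D = ((24−10)/6)² = 5.444
te_E = (6 + 4·7 + 14)/6 = 48/6 = 8; σ²_E = ((14−6)/6)² = 1.778
te_F = (11 + 4·14 + 17)/6 = 84/6 = 14; σ²_F = ((17−11)/6)² = 1.000
te_G = (9 + 4·14 + 19)/6 = 84/6 = 14; σ²_G = ((19−9)/6)² = 2.778

Forward pass:
ES_A = 0; EF_A = 14
ES_B = 0; EF_B = 4
ES_C = 0; EF_C = 11
ES_D = max(EF_B=4, EF_C=11) = 11; EF_D = 11+15 = 26
ES_E = max(EF_A=14, EF_B=4) = 14; EF_E = 14+8 = 22
ES_F = max(EF_B=4, EF_C=11) = 11; EF_F = 11+14 = 25
ES_G = max(EF_B=4, EF_D=26, EF_E=22, EF_F=25) = 26; EF_G = 26+14 = 40
Expected project duration μ = 40 days. Critical path: C → D → G.

Variance along critical path = 1.778 + 5.444 + 2.778 = 10.000; σ = √10.000 = 3.162 days.
Z = (45 − 40) / 3.162 = 1.581
P(T ≤ 45) = Φ(1.581) ≈ 0.943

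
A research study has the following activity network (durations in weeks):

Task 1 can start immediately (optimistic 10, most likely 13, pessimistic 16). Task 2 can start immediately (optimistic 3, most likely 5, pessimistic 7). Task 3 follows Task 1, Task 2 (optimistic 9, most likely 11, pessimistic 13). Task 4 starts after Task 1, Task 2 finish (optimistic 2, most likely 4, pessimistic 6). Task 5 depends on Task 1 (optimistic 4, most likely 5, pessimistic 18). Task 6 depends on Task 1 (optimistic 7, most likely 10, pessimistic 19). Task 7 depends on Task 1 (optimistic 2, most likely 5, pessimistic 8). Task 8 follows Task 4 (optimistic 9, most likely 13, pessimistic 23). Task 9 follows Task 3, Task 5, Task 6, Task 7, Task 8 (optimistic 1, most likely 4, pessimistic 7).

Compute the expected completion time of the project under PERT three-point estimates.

35 weeks

te_Task 1 = (10 + 4·13 + 16)/6 = 78/6 = 13
te_Task 2 = (3 + 4·5 + 7)/6 = 30/6 = 5
te_Task 3 = (9 + 4·11 + 13)/6 = 66/6 = 11
te_Task 4 = (2 + 4·4 + 6)/6 = 24/6 = 4
te_Task 5 = (4 + 4·5 + 18)/6 = 42/6 = 7
te_Task 6 = (7 + 4·10 + 19)/6 = 66/6 = 11
te_Task 7 = (2 + 4·5 + 8)/6 = 30/6 = 5
te_Task 8 = (9 + 4·13 + 23)/6 = 84/6 = 14
te_Task 9 = (1 + 4·4 + 7)/6 = 24/6 = 4

Forward pass:
ES_Task 1 = 0; EF_Task 1 = 13
ES_Task 2 = 0; EF_Task 2 = 5
ES_Task 3 = max(EF_Task 1=13, EF_Task 2=5) = 13; EF_Task 3 = 13+11 = 24
ES_Task 4 = max(EF_Task 1=13, EF_Task 2=5) = 13; EF_Task 4 = 13+4 = 17
ES_Task 5 = 13; EF_Task 5 = 13+7 = 20
ES_Task 6 = 13; EF_Task 6 = 13+11 = 24
ES_Task 7 = 13; EF_Task 7 = 13+5 = 18
ES_Task 8 = 17; EF_Task 8 = 17+14 = 31
ES_Task 9 = max(EF_Task 3=24, EF_Task 5=20, EF_Task 6=24, EF_Task 7=18, EF_Task 8=31) = 31; EF_Task 9 = 31+4 = 35
Expected project duration μ = 35 weeks. Critical path: Task 1 → Task 4 → Task 8 → Task 9.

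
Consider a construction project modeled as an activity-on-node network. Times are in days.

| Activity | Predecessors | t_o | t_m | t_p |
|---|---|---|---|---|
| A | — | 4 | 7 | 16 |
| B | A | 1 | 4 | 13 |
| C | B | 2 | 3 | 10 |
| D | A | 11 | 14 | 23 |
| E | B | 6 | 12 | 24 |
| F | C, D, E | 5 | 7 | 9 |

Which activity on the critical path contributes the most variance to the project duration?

E

te_A = (4 + 4·7 + 16)/6 = 48/6 = 8; σ²_A = ((16−4)/6)² = 4.000
te_B = (1 + 4·4 + 13)/6 = 30/6 = 5; σ²_B = ((13−1)/6)² = 4.000
te_C = (2 + 4·3 + 10)/6 = 24/6 = 4; σ²_C = ((10−2)/6)² = 1.778
te_D = (11 + 4·14 + 23)/6 = 90/6 = 15; σ²_D = ((23−11)/6)² = 4.000
te_E = (6 + 4·12 + 24)/6 = 78/6 = 13; σ²_E = ((24−6)/6)² = 9.000
te_F = (5 + 4·7 + 9)/6 = 42/6 = 7; σ²_F = ((9−5)/6)² = 0.444

Forward pass:
ES_A = 0; EF_A = 8
ES_B = 8; EF_B = 8+5 = 13
ES_C = 13; EF_C = 13+4 = 17
ES_D = 8; EF_D = 8+15 = 23
ES_E = 13; EF_E = 13+13 = 26
ES_F = max(EF_C=17, EF_D=23, EF_E=26) = 26; EF_F = 26+7 = 33
Expected project duration μ = 33 days. Critical path: A → B → E → F.

Variances on critical path: σ²_A=4.000, σ²_B=4.000, σ²_E=9.000, σ²_F=0.444.
Largest is σ²_E = 9.000.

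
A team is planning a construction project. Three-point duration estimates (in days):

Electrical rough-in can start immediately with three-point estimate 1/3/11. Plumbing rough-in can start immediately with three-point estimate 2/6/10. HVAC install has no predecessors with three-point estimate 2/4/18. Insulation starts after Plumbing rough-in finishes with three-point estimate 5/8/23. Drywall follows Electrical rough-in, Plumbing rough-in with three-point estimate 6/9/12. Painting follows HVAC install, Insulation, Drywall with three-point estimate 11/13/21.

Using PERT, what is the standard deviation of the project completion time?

3.68 days

te_Electrical rough-in = (1 + 4·3 + 11)/6 = 24/6 = 4; σ²_Electrical rough-in = ((11−1)/6)² = 2.778
te_Plumbing rough-in = (2 + 4·6 + 10)/6 = 36/6 = 6; σ²_Plumbing rough-in = ((10−2)/6)² = 1.778
te_HVAC install = (2 + 4·4 + 18)/6 = 36/6 = 6; σ²_HVAC install = ((18−2)/6)² = 7.111
te_Insulation = (5 + 4·8 + 23)/6 = 60/6 = 10; σ²_Insulation = ((23−5)/6)² = 9.000
te_Drywall = (6 + 4·9 + 12)/6 = 54/6 = 9; σ²_Drywall = ((12−6)/6)² = 1.000
te_Painting = (11 + 4·13 + 21)/6 = 84/6 = 14; σ²_Painting = ((21−11)/6)² = 2.778

Forward pass:
ES_Electrical rough-in = 0; EF_Electrical rough-in = 4
ES_Plumbing rough-in = 0; EF_Plumbing rough-in = 6
ES_HVAC install = 0; EF_HVAC install = 6
ES_Insulation = 6; EF_Insulation = 6+10 = 16
ES_Drywall = max(EF_Electrical rough-in=4, EF_Plumbing rough-in=6) = 6; EF_Drywall = 6+9 = 15
ES_Painting = max(EF_HVAC install=6, EF_Insulation=16, EF_Drywall=15) = 16; EF_Painting = 16+14 = 30
Expected project duration μ = 30 days. Critical path: Plumbing rough-in → Insulation → Painting.

Variance along critical path = 1.778 + 9.000 + 2.778 = 13.556
σ = √13.556 = 3.682 days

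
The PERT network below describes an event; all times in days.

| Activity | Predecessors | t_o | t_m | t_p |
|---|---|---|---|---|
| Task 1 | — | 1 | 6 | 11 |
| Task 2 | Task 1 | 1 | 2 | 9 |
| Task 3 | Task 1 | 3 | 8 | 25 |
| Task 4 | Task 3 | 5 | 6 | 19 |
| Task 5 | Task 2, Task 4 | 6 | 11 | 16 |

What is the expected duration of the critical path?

te_Task 1 = (1 + 4·6 + 11)/6 = 36/6 = 6
te_Task 2 = (1 + 4·2 + 9)/6 = 18/6 = 3
te_Task 3 = (3 + 4·8 + 25)/6 = 60/6 = 10
te_Task 4 = (5 + 4·6 + 19)/6 = 48/6 = 8
te_Task 5 = (6 + 4·11 + 16)/6 = 66/6 = 11

Forward pass:
ES_Task 1 = 0; EF_Task 1 = 6
ES_Task 2 = 6; EF_Task 2 = 6+3 = 9
ES_Task 3 = 6; EF_Task 3 = 6+10 = 16
ES_Task 4 = 16; EF_Task 4 = 16+8 = 24
ES_Task 5 = max(EF_Task 2=9, EF_Task 4=24) = 24; EF_Task 5 = 24+11 = 35
Expected project duration μ = 35 days. Critical path: Task 1 → Task 3 → Task 4 → Task 5.

35 days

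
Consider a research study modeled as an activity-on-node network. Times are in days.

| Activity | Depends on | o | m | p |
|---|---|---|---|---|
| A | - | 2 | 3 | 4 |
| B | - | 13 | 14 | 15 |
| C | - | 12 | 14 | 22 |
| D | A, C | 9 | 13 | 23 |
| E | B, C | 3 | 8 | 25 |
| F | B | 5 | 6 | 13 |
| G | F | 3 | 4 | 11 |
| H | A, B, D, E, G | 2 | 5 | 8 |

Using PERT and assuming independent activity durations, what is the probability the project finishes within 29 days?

0.050

te_A = (2 + 4·3 + 4)/6 = 18/6 = 3; σ²_A = ((4−2)/6)² = 0.111
te_B = (13 + 4·14 + 15)/6 = 84/6 = 14; σ²_B = ((15−13)/6)² = 0.111
te_C = (12 + 4·14 + 22)/6 = 90/6 = 15; σ²_C = ((22−12)/6)² = 2.778
te_D = (9 + 4·13 + 23)/6 = 84/6 = 14; σ²_D = ((23−9)/6)² = 5.444
te_E = (3 + 4·8 + 25)/6 = 60/6 = 10; σ²_E = ((25−3)/6)² = 13.444
te_F = (5 + 4·6 + 13)/6 = 42/6 = 7; σ²_F = ((13−5)/6)² = 1.778
te_G = (3 + 4·4 + 11)/6 = 30/6 = 5; σ²_G = ((11−3)/6)² = 1.778
te_H = (2 + 4·5 + 8)/6 = 30/6 = 5; σ²_H = ((8−2)/6)² = 1.000

Forward pass:
ES_A = 0; EF_A = 3
ES_B = 0; EF_B = 14
ES_C = 0; EF_C = 15
ES_D = max(EF_A=3, EF_C=15) = 15; EF_D = 15+14 = 29
ES_E = max(EF_B=14, EF_C=15) = 15; EF_E = 15+10 = 25
ES_F = 14; EF_F = 14+7 = 21
ES_G = 21; EF_G = 21+5 = 26
ES_H = max(EF_A=3, EF_B=14, EF_D=29, EF_E=25, EF_G=26) = 29; EF_H = 29+5 = 34
Expected project duration μ = 34 days. Critical path: C → D → H.

Variance along critical path = 2.778 + 5.444 + 1.000 = 9.222; σ = √9.222 = 3.037 days.
Z = (29 − 34) / 3.037 = -1.646
P(T ≤ 29) = Φ(-1.646) ≈ 0.050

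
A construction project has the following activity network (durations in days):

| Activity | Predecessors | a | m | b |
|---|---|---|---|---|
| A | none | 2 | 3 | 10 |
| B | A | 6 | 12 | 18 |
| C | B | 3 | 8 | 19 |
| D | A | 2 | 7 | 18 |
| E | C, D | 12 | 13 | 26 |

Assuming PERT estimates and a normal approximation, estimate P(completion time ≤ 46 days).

0.919

te_A = (2 + 4·3 + 10)/6 = 24/6 = 4; σ²_A = ((10−2)/6)² = 1.778
te_B = (6 + 4·12 + 18)/6 = 72/6 = 12; σ²_B = ((18−6)/6)² = 4.000
te_C = (3 + 4·8 + 19)/6 = 54/6 = 9; σ²_C = ((19−3)/6)² = 7.111
te_D = (2 + 4·7 + 18)/6 = 48/6 = 8; σ²_D = ((18−2)/6)² = 7.111
te_E = (12 + 4·13 + 26)/6 = 90/6 = 15; σ²_E = ((26−12)/6)² = 5.444

Forward pass:
ES_A = 0; EF_A = 4
ES_B = 4; EF_B = 4+12 = 16
ES_C = 16; EF_C = 16+9 = 25
ES_D = 4; EF_D = 4+8 = 12
ES_E = max(EF_C=25, EF_D=12) = 25; EF_E = 25+15 = 40
Expected project duration μ = 40 days. Critical path: A → B → C → E.

Variance along critical path = 1.778 + 4.000 + 7.111 + 5.444 = 18.333; σ = √18.333 = 4.282 days.
Z = (46 − 40) / 4.282 = 1.401
P(T ≤ 46) = Φ(1.401) ≈ 0.919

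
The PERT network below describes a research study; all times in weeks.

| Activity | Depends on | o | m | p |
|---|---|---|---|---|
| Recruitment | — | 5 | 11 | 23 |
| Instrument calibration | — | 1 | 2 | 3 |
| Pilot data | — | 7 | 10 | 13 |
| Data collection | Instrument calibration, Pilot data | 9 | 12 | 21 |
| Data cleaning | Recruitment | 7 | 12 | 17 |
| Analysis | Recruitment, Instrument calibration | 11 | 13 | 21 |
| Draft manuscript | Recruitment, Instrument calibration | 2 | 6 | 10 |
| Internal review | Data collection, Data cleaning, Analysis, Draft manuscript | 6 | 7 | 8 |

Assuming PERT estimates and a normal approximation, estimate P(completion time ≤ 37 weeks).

0.877

te_Recruitment = (5 + 4·11 + 23)/6 = 72/6 = 12; σ²_Recruitment = ((23−5)/6)² = 9.000
te_Instrument calibration = (1 + 4·2 + 3)/6 = 12/6 = 2; σ²_Instrument calibration = ((3−1)/6)² = 0.111
te_Pilot data = (7 + 4·10 + 13)/6 = 60/6 = 10; σ²_Pilot data = ((13−7)/6)² = 1.000
te_Data collection = (9 + 4·12 + 21)/6 = 78/6 = 13; σ²_Data collection = ((21−9)/6)² = 4.000
te_Data cleaning = (7 + 4·12 + 17)/6 = 72/6 = 12; σ²_Data cleaning = ((17−7)/6)² = 2.778
te_Analysis = (11 + 4·13 + 21)/6 = 84/6 = 14; σ²_Analysis = ((21−11)/6)² = 2.778
te_Draft manuscript = (2 + 4·6 + 10)/6 = 36/6 = 6; σ²_Draft manuscript = ((10−2)/6)² = 1.778
te_Internal review = (6 + 4·7 + 8)/6 = 42/6 = 7; σ²_Internal review = ((8−6)/6)² = 0.111

Forward pass:
ES_Recruitment = 0; EF_Recruitment = 12
ES_Instrument calibration = 0; EF_Instrument calibration = 2
ES_Pilot data = 0; EF_Pilot data = 10
ES_Data collection = max(EF_Instrument calibration=2, EF_Pilot data=10) = 10; EF_Data collection = 10+13 = 23
ES_Data cleaning = 12; EF_Data cleaning = 12+12 = 24
ES_Analysis = max(EF_Recruitment=12, EF_Instrument calibration=2) = 12; EF_Analysis = 12+14 = 26
ES_Draft manuscript = max(EF_Recruitment=12, EF_Instrument calibration=2) = 12; EF_Draft manuscript = 12+6 = 18
ES_Internal review = max(EF_Data collection=23, EF_Data cleaning=24, EF_Analysis=26, EF_Draft manuscript=18) = 26; EF_Internal review = 26+7 = 33
Expected project duration μ = 33 weeks. Critical path: Recruitment → Analysis → Internal review.

Variance along critical path = 9.000 + 2.778 + 0.111 = 11.889; σ = √11.889 = 3.448 weeks.
Z = (37 − 33) / 3.448 = 1.160
P(T ≤ 37) = Φ(1.160) ≈ 0.877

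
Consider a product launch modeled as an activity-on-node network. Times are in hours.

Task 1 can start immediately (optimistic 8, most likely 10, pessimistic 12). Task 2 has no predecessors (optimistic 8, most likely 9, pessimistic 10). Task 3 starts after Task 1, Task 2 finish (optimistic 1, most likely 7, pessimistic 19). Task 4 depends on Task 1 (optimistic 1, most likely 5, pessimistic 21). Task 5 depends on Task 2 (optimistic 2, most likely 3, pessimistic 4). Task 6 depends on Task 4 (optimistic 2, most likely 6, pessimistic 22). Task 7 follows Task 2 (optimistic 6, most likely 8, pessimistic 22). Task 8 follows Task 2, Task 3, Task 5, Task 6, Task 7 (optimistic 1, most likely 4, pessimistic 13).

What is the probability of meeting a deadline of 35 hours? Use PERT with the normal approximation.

0.834

te_Task 1 = (8 + 4·10 + 12)/6 = 60/6 = 10; σ²_Task 1 = ((12−8)/6)² = 0.444
te_Task 2 = (8 + 4·9 + 10)/6 = 54/6 = 9; σ²_Task 2 = ((10−8)/6)² = 0.111
te_Task 3 = (1 + 4·7 + 19)/6 = 48/6 = 8; σ²_Task 3 = ((19−1)/6)² = 9.000
te_Task 4 = (1 + 4·5 + 21)/6 = 42/6 = 7; σ²_Task 4 = ((21−1)/6)² = 11.111
te_Task 5 = (2 + 4·3 + 4)/6 = 18/6 = 3; σ²_Task 5 = ((4−2)/6)² = 0.111
te_Task 6 = (2 + 4·6 + 22)/6 = 48/6 = 8; σ²_Task 6 = ((22−2)/6)² = 11.111
te_Task 7 = (6 + 4·8 + 22)/6 = 60/6 = 10; σ²_Task 7 = ((22−6)/6)² = 7.111
te_Task 8 = (1 + 4·4 + 13)/6 = 30/6 = 5; σ²_Task 8 = ((13−1)/6)² = 4.000

Forward pass:
ES_Task 1 = 0; EF_Task 1 = 10
ES_Task 2 = 0; EF_Task 2 = 9
ES_Task 3 = max(EF_Task 1=10, EF_Task 2=9) = 10; EF_Task 3 = 10+8 = 18
ES_Task 4 = 10; EF_Task 4 = 10+7 = 17
ES_Task 5 = 9; EF_Task 5 = 9+3 = 12
ES_Task 6 = 17; EF_Task 6 = 17+8 = 25
ES_Task 7 = 9; EF_Task 7 = 9+10 = 19
ES_Task 8 = max(EF_Task 2=9, EF_Task 3=18, EF_Task 5=12, EF_Task 6=25, EF_Task 7=19) = 25; EF_Task 8 = 25+5 = 30
Expected project duration μ = 30 hours. Critical path: Task 1 → Task 4 → Task 6 → Task 8.

Variance along critical path = 0.444 + 11.111 + 11.111 + 4.000 = 26.667; σ = √26.667 = 5.164 hours.
Z = (35 − 30) / 5.164 = 0.968
P(T ≤ 35) = Φ(0.968) ≈ 0.834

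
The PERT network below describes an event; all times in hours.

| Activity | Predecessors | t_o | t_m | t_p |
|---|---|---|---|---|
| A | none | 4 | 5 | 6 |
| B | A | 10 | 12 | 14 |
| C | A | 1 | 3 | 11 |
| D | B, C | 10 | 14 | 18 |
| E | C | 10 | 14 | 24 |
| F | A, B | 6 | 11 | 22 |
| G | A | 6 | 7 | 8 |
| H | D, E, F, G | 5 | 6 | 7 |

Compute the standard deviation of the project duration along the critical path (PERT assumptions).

1.56 hours

te_A = (4 + 4·5 + 6)/6 = 30/6 = 5; σ²_A = ((6−4)/6)² = 0.111
te_B = (10 + 4·12 + 14)/6 = 72/6 = 12; σ²_B = ((14−10)/6)² = 0.444
te_C = (1 + 4·3 + 11)/6 = 24/6 = 4; σ²_C = ((11−1)/6)² = 2.778
te_D = (10 + 4·14 + 18)/6 = 84/6 = 14; σ²_D = ((18−10)/6)² = 1.778
te_E = (10 + 4·14 + 24)/6 = 90/6 = 15; σ²_E = ((24−10)/6)² = 5.444
te_F = (6 + 4·11 + 22)/6 = 72/6 = 12; σ²_F = ((22−6)/6)² = 7.111
te_G = (6 + 4·7 + 8)/6 = 42/6 = 7; σ²_G = ((8−6)/6)² = 0.111
te_H = (5 + 4·6 + 7)/6 = 36/6 = 6; σ²_H = ((7−5)/6)² = 0.111

Forward pass:
ES_A = 0; EF_A = 5
ES_B = 5; EF_B = 5+12 = 17
ES_C = 5; EF_C = 5+4 = 9
ES_D = max(EF_B=17, EF_C=9) = 17; EF_D = 17+14 = 31
ES_E = 9; EF_E = 9+15 = 24
ES_F = max(EF_A=5, EF_B=17) = 17; EF_F = 17+12 = 29
ES_G = 5; EF_G = 5+7 = 12
ES_H = max(EF_D=31, EF_E=24, EF_F=29, EF_G=12) = 31; EF_H = 31+6 = 37
Expected project duration μ = 37 hours. Critical path: A → B → D → H.

Variance along critical path = 0.111 + 0.444 + 1.778 + 0.111 = 2.444
σ = √2.444 = 1.563 hours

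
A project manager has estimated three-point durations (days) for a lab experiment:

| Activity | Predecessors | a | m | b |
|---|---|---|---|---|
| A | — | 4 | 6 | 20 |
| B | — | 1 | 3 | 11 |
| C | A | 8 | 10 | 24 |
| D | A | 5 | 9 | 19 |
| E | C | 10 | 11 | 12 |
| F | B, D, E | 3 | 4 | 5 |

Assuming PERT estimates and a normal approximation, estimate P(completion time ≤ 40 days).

0.906

te_A = (4 + 4·6 + 20)/6 = 48/6 = 8; σ²_A = ((20−4)/6)² = 7.111
te_B = (1 + 4·3 + 11)/6 = 24/6 = 4; σ²_B = ((11−1)/6)² = 2.778
te_C = (8 + 4·10 + 24)/6 = 72/6 = 12; σ²_C = ((24−8)/6)² = 7.111
te_D = (5 + 4·9 + 19)/6 = 60/6 = 10; σ²_D = ((19−5)/6)² = 5.444
te_E = (10 + 4·11 + 12)/6 = 66/6 = 11; σ²_E = ((12−10)/6)² = 0.111
te_F = (3 + 4·4 + 5)/6 = 24/6 = 4; σ²_F = ((5−3)/6)² = 0.111

Forward pass:
ES_A = 0; EF_A = 8
ES_B = 0; EF_B = 4
ES_C = 8; EF_C = 8+12 = 20
ES_D = 8; EF_D = 8+10 = 18
ES_E = 20; EF_E = 20+11 = 31
ES_F = max(EF_B=4, EF_D=18, EF_E=31) = 31; EF_F = 31+4 = 35
Expected project duration μ = 35 days. Critical path: A → C → E → F.

Variance along critical path = 7.111 + 7.111 + 0.111 + 0.111 = 14.444; σ = √14.444 = 3.801 days.
Z = (40 − 35) / 3.801 = 1.316
P(T ≤ 40) = Φ(1.316) ≈ 0.906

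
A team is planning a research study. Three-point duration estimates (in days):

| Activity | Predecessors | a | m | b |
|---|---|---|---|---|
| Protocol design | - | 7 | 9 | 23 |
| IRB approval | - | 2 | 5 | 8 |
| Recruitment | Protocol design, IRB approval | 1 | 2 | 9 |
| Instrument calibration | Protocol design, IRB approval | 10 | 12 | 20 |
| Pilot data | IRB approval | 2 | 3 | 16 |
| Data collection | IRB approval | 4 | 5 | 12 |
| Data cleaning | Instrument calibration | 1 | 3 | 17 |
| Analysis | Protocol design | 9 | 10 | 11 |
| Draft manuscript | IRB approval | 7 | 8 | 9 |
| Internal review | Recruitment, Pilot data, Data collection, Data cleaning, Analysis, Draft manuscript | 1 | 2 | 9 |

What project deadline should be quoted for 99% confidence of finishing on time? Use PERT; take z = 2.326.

42.1 days

te_Protocol design = (7 + 4·9 + 23)/6 = 66/6 = 11; σ²_Protocol design = ((23−7)/6)² = 7.111
te_IRB approval = (2 + 4·5 + 8)/6 = 30/6 = 5; σ²_IRB approval = ((8−2)/6)² = 1.000
te_Recruitment = (1 + 4·2 + 9)/6 = 18/6 = 3; σ²_Recruitment = ((9−1)/6)² = 1.778
te_Instrument calibration = (10 + 4·12 + 20)/6 = 78/6 = 13; σ²_Instrument calibration = ((20−10)/6)² = 2.778
te_Pilot data = (2 + 4·3 + 16)/6 = 30/6 = 5; σ²_Pilot data = ((16−2)/6)² = 5.444
te_Data collection = (4 + 4·5 + 12)/6 = 36/6 = 6; σ²_Data collection = ((12−4)/6)² = 1.778
te_Data cleaning = (1 + 4·3 + 17)/6 = 30/6 = 5; σ²_Data cleaning = ((17−1)/6)² = 7.111
te_Analysis = (9 + 4·10 + 11)/6 = 60/6 = 10; σ²_Analysis = ((11−9)/6)² = 0.111
te_Draft manuscript = (7 + 4·8 + 9)/6 = 48/6 = 8; σ²_Draft manuscript = ((9−7)/6)² = 0.111
te_Internal review = (1 + 4·2 + 9)/6 = 18/6 = 3; σ²_Internal review = ((9−1)/6)² = 1.778

Forward pass:
ES_Protocol design = 0; EF_Protocol design = 11
ES_IRB approval = 0; EF_IRB approval = 5
ES_Recruitment = max(EF_Protocol design=11, EF_IRB approval=5) = 11; EF_Recruitment = 11+3 = 14
ES_Instrument calibration = max(EF_Protocol design=11, EF_IRB approval=5) = 11; EF_Instrument calibration = 11+13 = 24
ES_Pilot data = 5; EF_Pilot data = 5+5 = 10
ES_Data collection = 5; EF_Data collection = 5+6 = 11
ES_Data cleaning = 24; EF_Data cleaning = 24+5 = 29
ES_Analysis = 11; EF_Analysis = 11+10 = 21
ES_Draft manuscript = 5; EF_Draft manuscript = 5+8 = 13
ES_Internal review = max(EF_Recruitment=14, EF_Pilot data=10, EF_Data collection=11, EF_Data cleaning=29, EF_Analysis=21, EF_Draft manuscript=13) = 29; EF_Internal review = 29+3 = 32
Expected project duration μ = 32 days. Critical path: Protocol design → Instrument calibration → Data cleaning → Internal review.

Variance along critical path = 7.111 + 2.778 + 7.111 + 1.778 = 18.778; σ = 4.333 days.
D = μ + z·σ = 32 + 2.326·4.333 = 42.1 days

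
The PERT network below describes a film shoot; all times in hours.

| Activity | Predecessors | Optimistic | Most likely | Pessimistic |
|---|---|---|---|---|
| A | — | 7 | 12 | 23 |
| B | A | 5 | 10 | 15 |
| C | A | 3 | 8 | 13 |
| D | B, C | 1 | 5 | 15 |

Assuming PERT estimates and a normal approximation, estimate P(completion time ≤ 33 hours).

te_A = (7 + 4·12 + 23)/6 = 78/6 = 13; σ²_A = ((23−7)/6)² = 7.111
te_B = (5 + 4·10 + 15)/6 = 60/6 = 10; σ²_B = ((15−5)/6)² = 2.778
te_C = (3 + 4·8 + 13)/6 = 48/6 = 8; σ²_C = ((13−3)/6)² = 2.778
te_D = (1 + 4·5 + 15)/6 = 36/6 = 6; σ²_D = ((15−1)/6)² = 5.444

Forward pass:
ES_A = 0; EF_A = 13
ES_B = 13; EF_B = 13+10 = 23
ES_C = 13; EF_C = 13+8 = 21
ES_D = max(EF_B=23, EF_C=21) = 23; EF_D = 23+6 = 29
Expected project duration μ = 29 hours. Critical path: A → B → D.

Variance along critical path = 7.111 + 2.778 + 5.444 = 15.333; σ = √15.333 = 3.916 hours.
Z = (33 − 29) / 3.916 = 1.022
P(T ≤ 33) = Φ(1.022) ≈ 0.846

0.846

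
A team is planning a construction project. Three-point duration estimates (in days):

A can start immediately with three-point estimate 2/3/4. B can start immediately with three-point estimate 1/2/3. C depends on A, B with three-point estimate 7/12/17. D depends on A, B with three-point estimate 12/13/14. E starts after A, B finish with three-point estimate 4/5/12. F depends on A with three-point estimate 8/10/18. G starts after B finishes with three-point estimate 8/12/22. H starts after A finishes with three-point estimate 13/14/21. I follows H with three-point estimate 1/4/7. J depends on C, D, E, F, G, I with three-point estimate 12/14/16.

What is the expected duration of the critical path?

36 days

te_A = (2 + 4·3 + 4)/6 = 18/6 = 3
te_B = (1 + 4·2 + 3)/6 = 12/6 = 2
te_C = (7 + 4·12 + 17)/6 = 72/6 = 12
te_D = (12 + 4·13 + 14)/6 = 78/6 = 13
te_E = (4 + 4·5 + 12)/6 = 36/6 = 6
te_F = (8 + 4·10 + 18)/6 = 66/6 = 11
te_G = (8 + 4·12 + 22)/6 = 78/6 = 13
te_H = (13 + 4·14 + 21)/6 = 90/6 = 15
te_I = (1 + 4·4 + 7)/6 = 24/6 = 4
te_J = (12 + 4·14 + 16)/6 = 84/6 = 14

Forward pass:
ES_A = 0; EF_A = 3
ES_B = 0; EF_B = 2
ES_C = max(EF_A=3, EF_B=2) = 3; EF_C = 3+12 = 15
ES_D = max(EF_A=3, EF_B=2) = 3; EF_D = 3+13 = 16
ES_E = max(EF_A=3, EF_B=2) = 3; EF_E = 3+6 = 9
ES_F = 3; EF_F = 3+11 = 14
ES_G = 2; EF_G = 2+13 = 15
ES_H = 3; EF_H = 3+15 = 18
ES_I = 18; EF_I = 18+4 = 22
ES_J = max(EF_C=15, EF_D=16, EF_E=9, EF_F=14, EF_G=15, EF_I=22) = 22; EF_J = 22+14 = 36
Expected project duration μ = 36 days. Critical path: A → H → I → J.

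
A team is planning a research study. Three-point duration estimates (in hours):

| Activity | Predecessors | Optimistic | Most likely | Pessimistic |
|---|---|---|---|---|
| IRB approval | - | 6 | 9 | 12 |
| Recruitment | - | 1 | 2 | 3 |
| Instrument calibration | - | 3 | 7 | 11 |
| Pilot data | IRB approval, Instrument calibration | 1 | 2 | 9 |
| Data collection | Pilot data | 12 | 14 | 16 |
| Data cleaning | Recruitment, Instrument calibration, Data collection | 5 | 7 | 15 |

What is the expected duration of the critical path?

34 hours

te_IRB approval = (6 + 4·9 + 12)/6 = 54/6 = 9
te_Recruitment = (1 + 4·2 + 3)/6 = 12/6 = 2
te_Instrument calibration = (3 + 4·7 + 11)/6 = 42/6 = 7
te_Pilot data = (1 + 4·2 + 9)/6 = 18/6 = 3
te_Data collection = (12 + 4·14 + 16)/6 = 84/6 = 14
te_Data cleaning = (5 + 4·7 + 15)/6 = 48/6 = 8

Forward pass:
ES_IRB approval = 0; EF_IRB approval = 9
ES_Recruitment = 0; EF_Recruitment = 2
ES_Instrument calibration = 0; EF_Instrument calibration = 7
ES_Pilot data = max(EF_IRB approval=9, EF_Instrument calibration=7) = 9; EF_Pilot data = 9+3 = 12
ES_Data collection = 12; EF_Data collection = 12+14 = 26
ES_Data cleaning = max(EF_Recruitment=2, EF_Instrument calibration=7, EF_Data collection=26) = 26; EF_Data cleaning = 26+8 = 34
Expected project duration μ = 34 hours. Critical path: IRB approval → Pilot data → Data collection → Data cleaning.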